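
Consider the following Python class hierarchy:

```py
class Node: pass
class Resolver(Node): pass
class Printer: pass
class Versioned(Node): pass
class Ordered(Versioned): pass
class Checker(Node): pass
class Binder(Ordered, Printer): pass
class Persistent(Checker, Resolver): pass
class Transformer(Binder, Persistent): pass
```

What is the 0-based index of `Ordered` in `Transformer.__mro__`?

2

L[Transformer] = Transformer + merge(L[Binder], L[Persistent], [Binder Persistent])
  take Binder:  [Binder Ordered Versioned Node Printer object] + [Persistent Checker Resolver Node object] + [Binder Persistent]
  take Ordered:  [Ordered Versioned Node Printer object] + [Persistent Checker Resolver Node object] + [Persistent]
  take Versioned:  [Versioned Node Printer object] + [Persistent Checker Resolver Node object] + [Persistent]
  take Persistent:  [Node Printer object] + [Persistent Checker Resolver Node object] + [Persistent]
  take Checker:  [Node Printer object] + [Checker Resolver Node object]
  take Resolver:  [Node Printer object] + [Resolver Node object]
  take Node:  [Node Printer object] + [Node object]
  take Printer:  [Printer object] + [object]
  take object:  [object] + [object]
MRO: Transformer Binder Ordered Versioned Persistent Checker Resolver Node Printer object
Ordered sits at index 2.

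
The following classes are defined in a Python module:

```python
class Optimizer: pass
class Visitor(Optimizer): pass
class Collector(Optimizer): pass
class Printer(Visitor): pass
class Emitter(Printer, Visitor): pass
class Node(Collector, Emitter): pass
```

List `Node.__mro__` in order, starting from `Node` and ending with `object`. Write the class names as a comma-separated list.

Node, Collector, Emitter, Printer, Visitor, Optimizer, object

L[Node] = Node + merge(L[Collector], L[Emitter], [Collector Emitter])
  take Collector:  [Collector Optimizer object] + [Emitter Printer Visitor Optimizer object] + [Collector Emitter]
  take Emitter:  [Optimizer object] + [Emitter Printer Visitor Optimizer object] + [Emitter]
  take Printer:  [Optimizer object] + [Printer Visitor Optimizer object]
  take Visitor:  [Optimizer object] + [Visitor Optimizer object]
  take Optimizer:  [Optimizer object] + [Optimizer object]
  take object:  [object] + [object]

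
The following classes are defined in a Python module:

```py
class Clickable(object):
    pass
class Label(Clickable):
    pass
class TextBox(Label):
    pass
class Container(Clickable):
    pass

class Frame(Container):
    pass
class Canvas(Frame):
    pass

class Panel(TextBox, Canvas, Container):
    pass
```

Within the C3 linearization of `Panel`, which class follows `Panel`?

TextBox

L[Panel] = Panel + merge(L[TextBox], L[Canvas], L[Container], [TextBox Canvas Container])
  take TextBox:  [TextBox Label Clickable object] + [Canvas Frame Container Clickable object] + [Container Clickable object] + [TextBox Canvas Container]
  take Label:  [Label Clickable object] + [Canvas Frame Container Clickable object] + [Container Clickable object] + [Canvas Container]
  take Canvas:  [Clickable object] + [Canvas Frame Container Clickable object] + [Container Clickable object] + [Canvas Container]
  take Frame:  [Clickable object] + [Frame Container Clickable object] + [Container Clickable object] + [Container]
  take Container:  [Clickable object] + [Container Clickable object] + [Container Clickable object] + [Container]
  take Clickable:  [Clickable object] + [Clickable object] + [Clickable object]
  take object:  [object] + [object] + [object]
MRO: Panel TextBox Label Canvas Frame Container Clickable object
Panel is at position 0; next is TextBox.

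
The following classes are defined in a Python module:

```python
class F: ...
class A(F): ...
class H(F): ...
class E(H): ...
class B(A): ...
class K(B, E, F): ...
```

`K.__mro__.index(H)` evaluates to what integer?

4

L[K] = K + merge(L[B], L[E], L[F], [B E F])
  take B:  [B A F object] + [E H F object] + [F object] + [B E F]
  take A:  [A F object] + [E H F object] + [F object] + [E F]
  take E:  [F object] + [E H F object] + [F object] + [E F]
  take H:  [F object] + [H F object] + [F object] + [F]
  take F:  [F object] + [F object] + [F object] + [F]
  take object:  [object] + [object] + [object]
MRO: K B A E H F object
H sits at index 4.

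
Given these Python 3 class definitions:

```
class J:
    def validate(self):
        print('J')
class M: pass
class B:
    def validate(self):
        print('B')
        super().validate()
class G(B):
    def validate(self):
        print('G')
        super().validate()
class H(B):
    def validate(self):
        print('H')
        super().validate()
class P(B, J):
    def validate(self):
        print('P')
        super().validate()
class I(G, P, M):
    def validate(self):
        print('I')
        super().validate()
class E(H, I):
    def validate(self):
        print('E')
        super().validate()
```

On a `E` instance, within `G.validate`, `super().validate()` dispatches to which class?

L[E] = E + merge(L[H], L[I], [H I])
  take H:  [H B object] + [I G P B J M object] + [H I]
  take I:  [B object] + [I G P B J M object] + [I]
  take G:  [B object] + [G P B J M object]
  take P:  [B object] + [P B J M object]
  take B:  [B object] + [B J M object]
  take J:  [object] + [J M object]
  take M:  [object] + [M object]
  take object:  [object] + [object]
MRO: E H I G P B J M object
super() in G.validate on a E instance goes to the class after G in E's MRO: P.

P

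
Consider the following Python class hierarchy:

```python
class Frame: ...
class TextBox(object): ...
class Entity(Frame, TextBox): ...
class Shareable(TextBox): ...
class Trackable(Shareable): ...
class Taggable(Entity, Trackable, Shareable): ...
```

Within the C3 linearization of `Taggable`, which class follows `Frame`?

L[Taggable] = Taggable + merge(L[Entity], L[Trackable], L[Shareable], [Entity Trackable Shareable])
  take Entity:  [Entity Frame TextBox object] + [Trackable Shareable TextBox object] + [Shareable TextBox object] + [Entity Trackable Shareable]
  take Frame:  [Frame TextBox object] + [Trackable Shareable TextBox object] + [Shareable TextBox object] + [Trackable Shareable]
  take Trackable:  [TextBox object] + [Trackable Shareable TextBox object] + [Shareable TextBox object] + [Trackable Shareable]
  take Shareable:  [TextBox object] + [Shareable TextBox object] + [Shareable TextBox object] + [Shareable]
  take TextBox:  [TextBox object] + [TextBox object] + [TextBox object]
  take object:  [object] + [object] + [object]
MRO: Taggable Entity Frame Trackable Shareable TextBox object
Frame is at position 2; next is Trackable.

Trackable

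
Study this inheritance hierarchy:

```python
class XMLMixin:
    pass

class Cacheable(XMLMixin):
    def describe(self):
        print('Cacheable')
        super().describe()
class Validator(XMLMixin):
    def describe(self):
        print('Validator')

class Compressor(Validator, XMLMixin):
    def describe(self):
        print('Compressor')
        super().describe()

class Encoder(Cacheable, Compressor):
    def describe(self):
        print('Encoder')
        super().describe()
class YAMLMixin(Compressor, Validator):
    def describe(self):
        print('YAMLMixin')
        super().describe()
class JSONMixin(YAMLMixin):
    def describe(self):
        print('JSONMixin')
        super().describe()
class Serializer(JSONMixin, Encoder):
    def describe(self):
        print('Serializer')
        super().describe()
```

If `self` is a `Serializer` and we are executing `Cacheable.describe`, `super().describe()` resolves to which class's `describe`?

Compressor

L[Serializer] = Serializer + merge(L[JSONMixin], L[Encoder], [JSONMixin Encoder])
  take JSONMixin:  [JSONMixin YAMLMixin Compressor Validator XMLMixin object] + [Encoder Cacheable Compressor Validator XMLMixin object] + [JSONMixin Encoder]
  take YAMLMixin:  [YAMLMixin Compressor Validator XMLMixin object] + [Encoder Cacheable Compressor Validator XMLMixin object] + [Encoder]
  take Encoder:  [Compressor Validator XMLMixin object] + [Encoder Cacheable Compressor Validator XMLMixin object] + [Encoder]
  take Cacheable:  [Compressor Validator XMLMixin object] + [Cacheable Compressor Validator XMLMixin object]
  take Compressor:  [Compressor Validator XMLMixin object] + [Compressor Validator XMLMixin object]
  take Validator:  [Validator XMLMixin object] + [Validator XMLMixin object]
  take XMLMixin:  [XMLMixin object] + [XMLMixin object]
  take object:  [object] + [object]
MRO: Serializer JSONMixin YAMLMixin Encoder Cacheable Compressor Validator XMLMixin object
super() in Cacheable.describe on a Serializer instance goes to the class after Cacheable in Serializer's MRO: Compressor.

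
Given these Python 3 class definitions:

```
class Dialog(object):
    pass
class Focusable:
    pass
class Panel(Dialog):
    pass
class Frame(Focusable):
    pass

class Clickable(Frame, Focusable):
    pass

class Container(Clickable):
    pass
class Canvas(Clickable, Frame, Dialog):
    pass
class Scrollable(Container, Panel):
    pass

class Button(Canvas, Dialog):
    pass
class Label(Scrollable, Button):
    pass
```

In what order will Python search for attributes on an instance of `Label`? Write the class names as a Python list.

[Label, Scrollable, Container, Button, Canvas, Clickable, Frame, Focusable, Panel, Dialog, object]

L[Label] = Label + merge(L[Scrollable], L[Button], [Scrollable Button])
  take Scrollable:  [Scrollable Container Clickable Frame Focusable Panel Dialog object] + [Button Canvas Clickable Frame Focusable Dialog object] + [Scrollable Button]
  take Container:  [Container Clickable Frame Focusable Panel Dialog object] + [Button Canvas Clickable Frame Focusable Dialog object] + [Button]
  take Button:  [Clickable Frame Focusable Panel Dialog object] + [Button Canvas Clickable Frame Focusable Dialog object] + [Button]
  take Canvas:  [Clickable Frame Focusable Panel Dialog object] + [Canvas Clickable Frame Focusable Dialog object]
  take Clickable:  [Clickable Frame Focusable Panel Dialog object] + [Clickable Frame Focusable Dialog object]
  take Frame:  [Frame Focusable Panel Dialog object] + [Frame Focusable Dialog object]
  take Focusable:  [Focusable Panel Dialog object] + [Focusable Dialog object]
  take Panel:  [Panel Dialog object] + [Dialog object]
  take Dialog:  [Dialog object] + [Dialog object]
  take object:  [object] + [object]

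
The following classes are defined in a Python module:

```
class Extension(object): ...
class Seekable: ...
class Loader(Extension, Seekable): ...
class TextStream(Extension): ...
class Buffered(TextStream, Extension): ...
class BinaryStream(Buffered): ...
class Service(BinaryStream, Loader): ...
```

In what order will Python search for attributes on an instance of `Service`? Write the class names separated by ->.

Service -> BinaryStream -> Buffered -> TextStream -> Loader -> Extension -> Seekable -> object

L[Service] = Service + merge(L[BinaryStream], L[Loader], [BinaryStream Loader])
  take BinaryStream:  [BinaryStream Buffered TextStream Extension object] + [Loader Extension Seekable object] + [BinaryStream Loader]
  take Buffered:  [Buffered TextStream Extension object] + [Loader Extension Seekable object] + [Loader]
  take TextStream:  [TextStream Extension object] + [Loader Extension Seekable object] + [Loader]
  take Loader:  [Extension object] + [Loader Extension Seekable object] + [Loader]
  take Extension:  [Extension object] + [Extension Seekable object]
  take Seekable:  [object] + [Seekable object]
  take object:  [object] + [object]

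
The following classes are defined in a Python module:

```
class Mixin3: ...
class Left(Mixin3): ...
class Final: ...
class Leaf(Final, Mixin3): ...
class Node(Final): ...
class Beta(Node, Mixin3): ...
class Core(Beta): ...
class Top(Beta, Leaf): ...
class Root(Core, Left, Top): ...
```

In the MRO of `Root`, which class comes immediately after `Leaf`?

Final

L[Root] = Root + merge(L[Core], L[Left], L[Top], [Core Left Top])
  take Core:  [Core Beta Node Final Mixin3 object] + [Left Mixin3 object] + [Top Beta Node Leaf Final Mixin3 object] + [Core Left Top]
  take Left:  [Beta Node Final Mixin3 object] + [Left Mixin3 object] + [Top Beta Node Leaf Final Mixin3 object] + [Left Top]
  take Top:  [Beta Node Final Mixin3 object] + [Mixin3 object] + [Top Beta Node Leaf Final Mixin3 object] + [Top]
  take Beta:  [Beta Node Final Mixin3 object] + [Mixin3 object] + [Beta Node Leaf Final Mixin3 object]
  take Node:  [Node Final Mixin3 object] + [Mixin3 object] + [Node Leaf Final Mixin3 object]
  take Leaf:  [Final Mixin3 object] + [Mixin3 object] + [Leaf Final Mixin3 object]
  take Final:  [Final Mixin3 object] + [Mixin3 object] + [Final Mixin3 object]
  take Mixin3:  [Mixin3 object] + [Mixin3 object] + [Mixin3 object]
  take object:  [object] + [object] + [object]
MRO: Root Core Left Top Beta Node Leaf Final Mixin3 object
Leaf is at position 6; next is Final.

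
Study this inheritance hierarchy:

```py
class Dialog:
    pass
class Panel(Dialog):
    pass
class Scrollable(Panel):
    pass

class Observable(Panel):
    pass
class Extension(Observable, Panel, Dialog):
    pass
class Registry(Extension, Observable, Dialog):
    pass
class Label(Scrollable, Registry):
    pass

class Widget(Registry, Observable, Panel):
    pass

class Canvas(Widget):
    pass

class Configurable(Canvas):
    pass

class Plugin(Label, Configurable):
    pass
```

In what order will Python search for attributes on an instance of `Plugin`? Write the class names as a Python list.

[Plugin, Label, Scrollable, Configurable, Canvas, Widget, Registry, Extension, Observable, Panel, Dialog, object]

L[Plugin] = Plugin + merge(L[Label], L[Configurable], [Label Configurable])
  take Label:  [Label Scrollable Registry Extension Observable Panel Dialog object] + [Configurable Canvas Widget Registry Extension Observable Panel Dialog object] + [Label Configurable]
  take Scrollable:  [Scrollable Registry Extension Observable Panel Dialog object] + [Configurable Canvas Widget Registry Extension Observable Panel Dialog object] + [Configurable]
  take Configurable:  [Registry Extension Observable Panel Dialog object] + [Configurable Canvas Widget Registry Extension Observable Panel Dialog object] + [Configurable]
  take Canvas:  [Registry Extension Observable Panel Dialog object] + [Canvas Widget Registry Extension Observable Panel Dialog object]
  take Widget:  [Registry Extension Observable Panel Dialog object] + [Widget Registry Extension Observable Panel Dialog object]
  take Registry:  [Registry Extension Observable Panel Dialog object] + [Registry Extension Observable Panel Dialog object]
  take Extension:  [Extension Observable Panel Dialog object] + [Extension Observable Panel Dialog object]
  take Observable:  [Observable Panel Dialog object] + [Observable Panel Dialog object]
  take Panel:  [Panel Dialog object] + [Panel Dialog object]
  take Dialog:  [Dialog object] + [Dialog object]
  take object:  [object] + [object]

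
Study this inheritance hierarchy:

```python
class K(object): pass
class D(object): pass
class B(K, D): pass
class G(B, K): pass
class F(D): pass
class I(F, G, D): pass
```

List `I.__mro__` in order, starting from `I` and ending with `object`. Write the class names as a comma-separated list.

I, F, G, B, K, D, object

L[I] = I + merge(L[F], L[G], L[D], [F G D])
  take F:  [F D object] + [G B K D object] + [D object] + [F G D]
  take G:  [D object] + [G B K D object] + [D object] + [G D]
  take B:  [D object] + [B K D object] + [D object] + [D]
  take K:  [D object] + [K D object] + [D object] + [D]
  take D:  [D object] + [D object] + [D object] + [D]
  take object:  [object] + [object] + [object]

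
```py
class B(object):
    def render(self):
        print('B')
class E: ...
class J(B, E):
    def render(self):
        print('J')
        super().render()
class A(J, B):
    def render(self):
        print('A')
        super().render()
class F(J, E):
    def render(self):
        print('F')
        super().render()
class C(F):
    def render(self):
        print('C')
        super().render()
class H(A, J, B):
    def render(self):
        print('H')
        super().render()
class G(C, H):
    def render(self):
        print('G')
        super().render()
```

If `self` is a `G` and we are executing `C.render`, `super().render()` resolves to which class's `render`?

L[G] = G + merge(L[C], L[H], [C H])
  take C:  [C F J B E object] + [H A J B E object] + [C H]
  take F:  [F J B E object] + [H A J B E object] + [H]
  take H:  [J B E object] + [H A J B E object] + [H]
  take A:  [J B E object] + [A J B E object]
  take J:  [J B E object] + [J B E object]
  take B:  [B E object] + [B E object]
  take E:  [E object] + [E object]
  take object:  [object] + [object]
MRO: G C F H A J B E object
super() in C.render on a G instance goes to the class after C in G's MRO: F.

F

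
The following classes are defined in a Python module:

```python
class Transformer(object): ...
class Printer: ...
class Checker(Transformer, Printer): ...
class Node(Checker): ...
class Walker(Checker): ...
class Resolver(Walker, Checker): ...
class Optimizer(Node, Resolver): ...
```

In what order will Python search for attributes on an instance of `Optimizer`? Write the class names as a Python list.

L[Optimizer] = Optimizer + merge(L[Node], L[Resolver], [Node Resolver])
  take Node:  [Node Checker Transformer Printer object] + [Resolver Walker Checker Transformer Printer object] + [Node Resolver]
  take Resolver:  [Checker Transformer Printer object] + [Resolver Walker Checker Transformer Printer object] + [Resolver]
  take Walker:  [Checker Transformer Printer object] + [Walker Checker Transformer Printer object]
  take Checker:  [Checker Transformer Printer object] + [Checker Transformer Printer object]
  take Transformer:  [Transformer Printer object] + [Transformer Printer object]
  take Printer:  [Printer object] + [Printer object]
  take object:  [object] + [object]

[Optimizer, Node, Resolver, Walker, Checker, Transformer, Printer, object]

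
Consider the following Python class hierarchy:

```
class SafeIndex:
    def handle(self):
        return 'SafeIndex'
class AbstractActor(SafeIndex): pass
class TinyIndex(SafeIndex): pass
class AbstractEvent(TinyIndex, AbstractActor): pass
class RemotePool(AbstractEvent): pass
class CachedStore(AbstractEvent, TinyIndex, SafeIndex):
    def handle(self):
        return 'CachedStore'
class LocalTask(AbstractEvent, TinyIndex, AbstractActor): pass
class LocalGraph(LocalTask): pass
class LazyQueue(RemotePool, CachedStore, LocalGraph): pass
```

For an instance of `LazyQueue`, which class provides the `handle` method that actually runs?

CachedStore

L[LazyQueue] = LazyQueue + merge(L[RemotePool], L[CachedStore], L[LocalGraph], [RemotePool CachedStore LocalGraph])
  take RemotePool:  [RemotePool AbstractEvent TinyIndex AbstractActor SafeIndex object] + [CachedStore AbstractEvent TinyIndex AbstractActor SafeIndex object] + [LocalGraph LocalTask AbstractEvent TinyIndex AbstractActor SafeIndex object] + [RemotePool CachedStore LocalGraph]
  take CachedStore:  [AbstractEvent TinyIndex AbstractActor SafeIndex object] + [CachedStore AbstractEvent TinyIndex AbstractActor SafeIndex object] + [LocalGraph LocalTask AbstractEvent TinyIndex AbstractActor SafeIndex object] + [CachedStore LocalGraph]
  take LocalGraph:  [AbstractEvent TinyIndex AbstractActor SafeIndex object] + [AbstractEvent TinyIndex AbstractActor SafeIndex object] + [LocalGraph LocalTask AbstractEvent TinyIndex AbstractActor SafeIndex object] + [LocalGraph]
  take LocalTask:  [AbstractEvent TinyIndex AbstractActor SafeIndex object] + [AbstractEvent TinyIndex AbstractActor SafeIndex object] + [LocalTask AbstractEvent TinyIndex AbstractActor SafeIndex object]
  take AbstractEvent:  [AbstractEvent TinyIndex AbstractActor SafeIndex object] + [AbstractEvent TinyIndex AbstractActor SafeIndex object] + [AbstractEvent TinyIndex AbstractActor SafeIndex object]
  take TinyIndex:  [TinyIndex AbstractActor SafeIndex object] + [TinyIndex AbstractActor SafeIndex object] + [TinyIndex AbstractActor SafeIndex object]
  take AbstractActor:  [AbstractActor SafeIndex object] + [AbstractActor SafeIndex object] + [AbstractActor SafeIndex object]
  take SafeIndex:  [SafeIndex object] + [SafeIndex object] + [SafeIndex object]
  take object:  [object] + [object] + [object]
MRO: LazyQueue RemotePool CachedStore LocalGraph LocalTask AbstractEvent TinyIndex AbstractActor SafeIndex object
handle is defined in: CachedStore, SafeIndex. First along the MRO is CachedStore.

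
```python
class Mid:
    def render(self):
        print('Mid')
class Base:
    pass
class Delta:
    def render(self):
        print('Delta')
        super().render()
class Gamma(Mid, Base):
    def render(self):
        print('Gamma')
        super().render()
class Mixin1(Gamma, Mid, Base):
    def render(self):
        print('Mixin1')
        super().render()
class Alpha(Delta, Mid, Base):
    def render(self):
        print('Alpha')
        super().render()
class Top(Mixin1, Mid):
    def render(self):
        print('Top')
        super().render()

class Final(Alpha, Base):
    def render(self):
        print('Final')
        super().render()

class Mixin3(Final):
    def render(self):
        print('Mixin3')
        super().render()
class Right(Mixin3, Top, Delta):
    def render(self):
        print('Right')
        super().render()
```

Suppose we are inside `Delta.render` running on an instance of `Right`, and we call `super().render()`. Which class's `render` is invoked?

Mixin1

L[Right] = Right + merge(L[Mixin3], L[Top], L[Delta], [Mixin3 Top Delta])
  take Mixin3:  [Mixin3 Final Alpha Delta Mid Base object] + [Top Mixin1 Gamma Mid Base object] + [Delta object] + [Mixin3 Top Delta]
  take Final:  [Final Alpha Delta Mid Base object] + [Top Mixin1 Gamma Mid Base object] + [Delta object] + [Top Delta]
  take Alpha:  [Alpha Delta Mid Base object] + [Top Mixin1 Gamma Mid Base object] + [Delta object] + [Top Delta]
  take Top:  [Delta Mid Base object] + [Top Mixin1 Gamma Mid Base object] + [Delta object] + [Top Delta]
  take Delta:  [Delta Mid Base object] + [Mixin1 Gamma Mid Base object] + [Delta object] + [Delta]
  take Mixin1:  [Mid Base object] + [Mixin1 Gamma Mid Base object] + [object]
  take Gamma:  [Mid Base object] + [Gamma Mid Base object] + [object]
  take Mid:  [Mid Base object] + [Mid Base object] + [object]
  take Base:  [Base object] + [Base object] + [object]
  take object:  [object] + [object] + [object]
MRO: Right Mixin3 Final Alpha Top Delta Mixin1 Gamma Mid Base object
super() in Delta.render on a Right instance goes to the class after Delta in Right's MRO: Mixin1.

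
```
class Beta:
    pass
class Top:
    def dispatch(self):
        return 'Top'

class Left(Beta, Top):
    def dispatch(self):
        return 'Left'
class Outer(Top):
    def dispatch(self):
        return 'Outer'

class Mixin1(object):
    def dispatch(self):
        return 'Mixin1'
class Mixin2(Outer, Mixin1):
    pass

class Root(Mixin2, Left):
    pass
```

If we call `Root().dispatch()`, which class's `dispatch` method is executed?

Outer

L[Root] = Root + merge(L[Mixin2], L[Left], [Mixin2 Left])
  take Mixin2:  [Mixin2 Outer Top Mixin1 object] + [Left Beta Top object] + [Mixin2 Left]
  take Outer:  [Outer Top Mixin1 object] + [Left Beta Top object] + [Left]
  take Left:  [Top Mixin1 object] + [Left Beta Top object] + [Left]
  take Beta:  [Top Mixin1 object] + [Beta Top object]
  take Top:  [Top Mixin1 object] + [Top object]
  take Mixin1:  [Mixin1 object] + [object]
  take object:  [object] + [object]
MRO: Root Mixin2 Outer Left Beta Top Mixin1 object
dispatch is defined in: Left, Mixin1, Outer, Top. First along the MRO is Outer.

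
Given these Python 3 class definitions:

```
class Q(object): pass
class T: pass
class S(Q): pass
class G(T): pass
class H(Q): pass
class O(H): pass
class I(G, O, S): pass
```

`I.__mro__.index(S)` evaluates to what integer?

5

L[I] = I + merge(L[G], L[O], L[S], [G O S])
  take G:  [G T object] + [O H Q object] + [S Q object] + [G O S]
  take T:  [T object] + [O H Q object] + [S Q object] + [O S]
  take O:  [object] + [O H Q object] + [S Q object] + [O S]
  take H:  [object] + [H Q object] + [S Q object] + [S]
  take S:  [object] + [Q object] + [S Q object] + [S]
  take Q:  [object] + [Q object] + [Q object]
  take object:  [object] + [object] + [object]
MRO: I G T O H S Q object
S sits at index 5.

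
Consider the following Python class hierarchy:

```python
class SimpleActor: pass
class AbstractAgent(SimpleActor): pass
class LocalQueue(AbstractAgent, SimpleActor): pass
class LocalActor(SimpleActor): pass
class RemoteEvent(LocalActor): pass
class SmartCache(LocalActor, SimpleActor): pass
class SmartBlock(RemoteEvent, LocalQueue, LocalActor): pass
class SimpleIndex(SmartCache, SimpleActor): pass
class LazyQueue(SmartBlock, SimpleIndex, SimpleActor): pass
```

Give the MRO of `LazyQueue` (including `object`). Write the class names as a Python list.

L[LazyQueue] = LazyQueue + merge(L[SmartBlock], L[SimpleIndex], L[SimpleActor], [SmartBlock SimpleIndex SimpleActor])
  take SmartBlock:  [SmartBlock RemoteEvent LocalQueue LocalActor AbstractAgent SimpleActor object] + [SimpleIndex SmartCache LocalActor SimpleActor object] + [SimpleActor object] + [SmartBlock SimpleIndex SimpleActor]
  take RemoteEvent:  [RemoteEvent LocalQueue LocalActor AbstractAgent SimpleActor object] + [SimpleIndex SmartCache LocalActor SimpleActor object] + [SimpleActor object] + [SimpleIndex SimpleActor]
  take LocalQueue:  [LocalQueue LocalActor AbstractAgent SimpleActor object] + [SimpleIndex SmartCache LocalActor SimpleActor object] + [SimpleActor object] + [SimpleIndex SimpleActor]
  take SimpleIndex:  [LocalActor AbstractAgent SimpleActor object] + [SimpleIndex SmartCache LocalActor SimpleActor object] + [SimpleActor object] + [SimpleIndex SimpleActor]
  take SmartCache:  [LocalActor AbstractAgent SimpleActor object] + [SmartCache LocalActor SimpleActor object] + [SimpleActor object] + [SimpleActor]
  take LocalActor:  [LocalActor AbstractAgent SimpleActor object] + [LocalActor SimpleActor object] + [SimpleActor object] + [SimpleActor]
  take AbstractAgent:  [AbstractAgent SimpleActor object] + [SimpleActor object] + [SimpleActor object] + [SimpleActor]
  take SimpleActor:  [SimpleActor object] + [SimpleActor object] + [SimpleActor object] + [SimpleActor]
  take object:  [object] + [object] + [object]

[LazyQueue, SmartBlock, RemoteEvent, LocalQueue, SimpleIndex, SmartCache, LocalActor, AbstractAgent, SimpleActor, object]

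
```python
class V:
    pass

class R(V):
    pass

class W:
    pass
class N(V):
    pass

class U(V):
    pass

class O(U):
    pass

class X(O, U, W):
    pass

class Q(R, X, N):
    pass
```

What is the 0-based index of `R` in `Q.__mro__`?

L[Q] = Q + merge(L[R], L[X], L[N], [R X N])
  take R:  [R V object] + [X O U V W object] + [N V object] + [R X N]
  take X:  [V object] + [X O U V W object] + [N V object] + [X N]
  take O:  [V object] + [O U V W object] + [N V object] + [N]
  take U:  [V object] + [U V W object] + [N V object] + [N]
  take N:  [V object] + [V W object] + [N V object] + [N]
  take V:  [V object] + [V W object] + [V object]
  take W:  [object] + [W object] + [object]
  take object:  [object] + [object] + [object]
MRO: Q R X O U N V W object
R sits at index 1.

1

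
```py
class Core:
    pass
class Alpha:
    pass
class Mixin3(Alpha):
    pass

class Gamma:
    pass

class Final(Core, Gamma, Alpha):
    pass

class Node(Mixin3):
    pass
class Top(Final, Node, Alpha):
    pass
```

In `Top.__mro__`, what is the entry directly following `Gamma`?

Node

L[Top] = Top + merge(L[Final], L[Node], L[Alpha], [Final Node Alpha])
  take Final:  [Final Core Gamma Alpha object] + [Node Mixin3 Alpha object] + [Alpha object] + [Final Node Alpha]
  take Core:  [Core Gamma Alpha object] + [Node Mixin3 Alpha object] + [Alpha object] + [Node Alpha]
  take Gamma:  [Gamma Alpha object] + [Node Mixin3 Alpha object] + [Alpha object] + [Node Alpha]
  take Node:  [Alpha object] + [Node Mixin3 Alpha object] + [Alpha object] + [Node Alpha]
  take Mixin3:  [Alpha object] + [Mixin3 Alpha object] + [Alpha object] + [Alpha]
  take Alpha:  [Alpha object] + [Alpha object] + [Alpha object] + [Alpha]
  take object:  [object] + [object] + [object]
MRO: Top Final Core Gamma Node Mixin3 Alpha object
Gamma is at position 3; next is Node.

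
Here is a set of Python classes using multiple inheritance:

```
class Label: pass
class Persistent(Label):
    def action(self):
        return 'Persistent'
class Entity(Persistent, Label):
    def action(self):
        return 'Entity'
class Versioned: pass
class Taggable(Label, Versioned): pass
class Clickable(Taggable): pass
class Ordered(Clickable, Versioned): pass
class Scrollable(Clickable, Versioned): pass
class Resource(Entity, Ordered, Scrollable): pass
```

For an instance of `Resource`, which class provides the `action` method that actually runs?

Entity

L[Resource] = Resource + merge(L[Entity], L[Ordered], L[Scrollable], [Entity Ordered Scrollable])
  take Entity:  [Entity Persistent Label object] + [Ordered Clickable Taggable Label Versioned object] + [Scrollable Clickable Taggable Label Versioned object] + [Entity Ordered Scrollable]
  take Persistent:  [Persistent Label object] + [Ordered Clickable Taggable Label Versioned object] + [Scrollable Clickable Taggable Label Versioned object] + [Ordered Scrollable]
  take Ordered:  [Label object] + [Ordered Clickable Taggable Label Versioned object] + [Scrollable Clickable Taggable Label Versioned object] + [Ordered Scrollable]
  take Scrollable:  [Label object] + [Clickable Taggable Label Versioned object] + [Scrollable Clickable Taggable Label Versioned object] + [Scrollable]
  take Clickable:  [Label object] + [Clickable Taggable Label Versioned object] + [Clickable Taggable Label Versioned object]
  take Taggable:  [Label object] + [Taggable Label Versioned object] + [Taggable Label Versioned object]
  take Label:  [Label object] + [Label Versioned object] + [Label Versioned object]
  take Versioned:  [object] + [Versioned object] + [Versioned object]
  take object:  [object] + [object] + [object]
MRO: Resource Entity Persistent Ordered Scrollable Clickable Taggable Label Versioned object
action is defined in: Entity, Persistent. First along the MRO is Entity.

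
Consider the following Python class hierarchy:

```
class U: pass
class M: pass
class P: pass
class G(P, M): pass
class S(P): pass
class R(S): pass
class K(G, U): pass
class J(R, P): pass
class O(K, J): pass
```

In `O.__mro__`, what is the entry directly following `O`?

K

L[O] = O + merge(L[K], L[J], [K J])
  take K:  [K G P M U object] + [J R S P object] + [K J]
  take G:  [G P M U object] + [J R S P object] + [J]
  take J:  [P M U object] + [J R S P object] + [J]
  take R:  [P M U object] + [R S P object]
  take S:  [P M U object] + [S P object]
  take P:  [P M U object] + [P object]
  take M:  [M U object] + [object]
  take U:  [U object] + [object]
  take object:  [object] + [object]
MRO: O K G J R S P M U object
O is at position 0; next is K.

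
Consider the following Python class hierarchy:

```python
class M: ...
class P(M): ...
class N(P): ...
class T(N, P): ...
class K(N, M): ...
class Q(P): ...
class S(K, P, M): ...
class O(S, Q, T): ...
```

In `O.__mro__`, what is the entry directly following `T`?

L[O] = O + merge(L[S], L[Q], L[T], [S Q T])
  take S:  [S K N P M object] + [Q P M object] + [T N P M object] + [S Q T]
  take K:  [K N P M object] + [Q P M object] + [T N P M object] + [Q T]
  take Q:  [N P M object] + [Q P M object] + [T N P M object] + [Q T]
  take T:  [N P M object] + [P M object] + [T N P M object] + [T]
  take N:  [N P M object] + [P M object] + [N P M object]
  take P:  [P M object] + [P M object] + [P M object]
  take M:  [M object] + [M object] + [M object]
  take object:  [object] + [object] + [object]
MRO: O S K Q T N P M object
T is at position 4; next is N.

N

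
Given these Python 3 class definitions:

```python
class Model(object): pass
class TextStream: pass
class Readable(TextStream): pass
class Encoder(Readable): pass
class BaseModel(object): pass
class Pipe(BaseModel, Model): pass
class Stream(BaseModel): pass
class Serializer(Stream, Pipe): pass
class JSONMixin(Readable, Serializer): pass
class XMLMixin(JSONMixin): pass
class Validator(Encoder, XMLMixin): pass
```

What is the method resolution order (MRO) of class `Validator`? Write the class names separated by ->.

Validator -> Encoder -> XMLMixin -> JSONMixin -> Readable -> TextStream -> Serializer -> Stream -> Pipe -> BaseModel -> Model -> object

L[Validator] = Validator + merge(L[Encoder], L[XMLMixin], [Encoder XMLMixin])
  take Encoder:  [Encoder Readable TextStream object] + [XMLMixin JSONMixin Readable TextStream Serializer Stream Pipe BaseModel Model object] + [Encoder XMLMixin]
  take XMLMixin:  [Readable TextStream object] + [XMLMixin JSONMixin Readable TextStream Serializer Stream Pipe BaseModel Model object] + [XMLMixin]
  take JSONMixin:  [Readable TextStream object] + [JSONMixin Readable TextStream Serializer Stream Pipe BaseModel Model object]
  take Readable:  [Readable TextStream object] + [Readable TextStream Serializer Stream Pipe BaseModel Model object]
  take TextStream:  [TextStream object] + [TextStream Serializer Stream Pipe BaseModel Model object]
  take Serializer:  [object] + [Serializer Stream Pipe BaseModel Model object]
  take Stream:  [object] + [Stream Pipe BaseModel Model object]
  take Pipe:  [object] + [Pipe BaseModel Model object]
  take BaseModel:  [object] + [BaseModel Model object]
  take Model:  [object] + [Model object]
  take object:  [object] + [object]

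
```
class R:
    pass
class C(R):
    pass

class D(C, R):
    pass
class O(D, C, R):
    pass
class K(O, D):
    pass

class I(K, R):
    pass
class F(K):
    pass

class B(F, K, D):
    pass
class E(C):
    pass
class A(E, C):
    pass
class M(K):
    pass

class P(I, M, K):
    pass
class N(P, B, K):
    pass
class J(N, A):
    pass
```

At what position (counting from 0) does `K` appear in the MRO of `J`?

L[J] = J + merge(L[N], L[A], [N A])
  take N:  [N P I M B F K O D C R object] + [A E C R object] + [N A]
  take P:  [P I M B F K O D C R object] + [A E C R object] + [A]
  take I:  [I M B F K O D C R object] + [A E C R object] + [A]
  take M:  [M B F K O D C R object] + [A E C R object] + [A]
  take B:  [B F K O D C R object] + [A E C R object] + [A]
  take F:  [F K O D C R object] + [A E C R object] + [A]
  take K:  [K O D C R object] + [A E C R object] + [A]
  take O:  [O D C R object] + [A E C R object] + [A]
  take D:  [D C R object] + [A E C R object] + [A]
  take A:  [C R object] + [A E C R object] + [A]
  take E:  [C R object] + [E C R object]
  take C:  [C R object] + [C R object]
  take R:  [R object] + [R object]
  take object:  [object] + [object]
MRO: J N P I M B F K O D A E C R object
K sits at index 7.

7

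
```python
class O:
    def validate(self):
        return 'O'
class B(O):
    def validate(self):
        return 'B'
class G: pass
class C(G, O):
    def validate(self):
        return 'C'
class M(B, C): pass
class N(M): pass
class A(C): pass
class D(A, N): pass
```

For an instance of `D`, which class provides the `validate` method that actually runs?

B

L[D] = D + merge(L[A], L[N], [A N])
  take A:  [A C G O object] + [N M B C G O object] + [A N]
  take N:  [C G O object] + [N M B C G O object] + [N]
  take M:  [C G O object] + [M B C G O object]
  take B:  [C G O object] + [B C G O object]
  take C:  [C G O object] + [C G O object]
  take G:  [G O object] + [G O object]
  take O:  [O object] + [O object]
  take object:  [object] + [object]
MRO: D A N M B C G O object
validate is defined in: B, C, O. First along the MRO is B.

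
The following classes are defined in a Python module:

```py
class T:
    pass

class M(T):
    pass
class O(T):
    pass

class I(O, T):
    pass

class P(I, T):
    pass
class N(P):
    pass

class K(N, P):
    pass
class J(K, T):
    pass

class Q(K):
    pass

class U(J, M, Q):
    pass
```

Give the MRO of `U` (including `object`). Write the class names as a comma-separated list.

U, J, M, Q, K, N, P, I, O, T, object

L[U] = U + merge(L[J], L[M], L[Q], [J M Q])
  take J:  [J K N P I O T object] + [M T object] + [Q K N P I O T object] + [J M Q]
  take M:  [K N P I O T object] + [M T object] + [Q K N P I O T object] + [M Q]
  take Q:  [K N P I O T object] + [T object] + [Q K N P I O T object] + [Q]
  take K:  [K N P I O T object] + [T object] + [K N P I O T object]
  take N:  [N P I O T object] + [T object] + [N P I O T object]
  take P:  [P I O T object] + [T object] + [P I O T object]
  take I:  [I O T object] + [T object] + [I O T object]
  take O:  [O T object] + [T object] + [O T object]
  take T:  [T object] + [T object] + [T object]
  take object:  [object] + [object] + [object]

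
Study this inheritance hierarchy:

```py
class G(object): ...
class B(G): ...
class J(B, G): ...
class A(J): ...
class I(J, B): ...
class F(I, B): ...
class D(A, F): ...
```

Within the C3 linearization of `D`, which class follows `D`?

L[D] = D + merge(L[A], L[F], [A F])
  take A:  [A J B G object] + [F I J B G object] + [A F]
  take F:  [J B G object] + [F I J B G object] + [F]
  take I:  [J B G object] + [I J B G object]
  take J:  [J B G object] + [J B G object]
  take B:  [B G object] + [B G object]
  take G:  [G object] + [G object]
  take object:  [object] + [object]
MRO: D A F I J B G object
D is at position 0; next is A.

A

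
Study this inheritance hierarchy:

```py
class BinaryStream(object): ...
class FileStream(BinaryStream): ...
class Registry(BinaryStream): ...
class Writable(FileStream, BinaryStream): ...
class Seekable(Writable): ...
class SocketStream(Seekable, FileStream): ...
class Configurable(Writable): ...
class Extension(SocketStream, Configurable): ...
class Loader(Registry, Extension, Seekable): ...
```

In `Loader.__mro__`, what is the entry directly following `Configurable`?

Writable

L[Loader] = Loader + merge(L[Registry], L[Extension], L[Seekable], [Registry Extension Seekable])
  take Registry:  [Registry BinaryStream object] + [Extension SocketStream Seekable Configurable Writable FileStream BinaryStream object] + [Seekable Writable FileStream BinaryStream object] + [Registry Extension Seekable]
  take Extension:  [BinaryStream object] + [Extension SocketStream Seekable Configurable Writable FileStream BinaryStream object] + [Seekable Writable FileStream BinaryStream object] + [Extension Seekable]
  take SocketStream:  [BinaryStream object] + [SocketStream Seekable Configurable Writable FileStream BinaryStream object] + [Seekable Writable FileStream BinaryStream object] + [Seekable]
  take Seekable:  [BinaryStream object] + [Seekable Configurable Writable FileStream BinaryStream object] + [Seekable Writable FileStream BinaryStream object] + [Seekable]
  take Configurable:  [BinaryStream object] + [Configurable Writable FileStream BinaryStream object] + [Writable FileStream BinaryStream object]
  take Writable:  [BinaryStream object] + [Writable FileStream BinaryStream object] + [Writable FileStream BinaryStream object]
  take FileStream:  [BinaryStream object] + [FileStream BinaryStream object] + [FileStream BinaryStream object]
  take BinaryStream:  [BinaryStream object] + [BinaryStream object] + [BinaryStream object]
  take object:  [object] + [object] + [object]
MRO: Loader Registry Extension SocketStream Seekable Configurable Writable FileStream BinaryStream object
Configurable is at position 5; next is Writable.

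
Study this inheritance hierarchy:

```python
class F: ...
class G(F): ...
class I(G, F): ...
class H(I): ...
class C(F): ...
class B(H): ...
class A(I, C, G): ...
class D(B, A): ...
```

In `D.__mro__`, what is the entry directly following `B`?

L[D] = D + merge(L[B], L[A], [B A])
  take B:  [B H I G F object] + [A I C G F object] + [B A]
  take H:  [H I G F object] + [A I C G F object] + [A]
  take A:  [I G F object] + [A I C G F object] + [A]
  take I:  [I G F object] + [I C G F object]
  take C:  [G F object] + [C G F object]
  take G:  [G F object] + [G F object]
  take F:  [F object] + [F object]
  take object:  [object] + [object]
MRO: D B H A I C G F object
B is at position 1; next is H.

H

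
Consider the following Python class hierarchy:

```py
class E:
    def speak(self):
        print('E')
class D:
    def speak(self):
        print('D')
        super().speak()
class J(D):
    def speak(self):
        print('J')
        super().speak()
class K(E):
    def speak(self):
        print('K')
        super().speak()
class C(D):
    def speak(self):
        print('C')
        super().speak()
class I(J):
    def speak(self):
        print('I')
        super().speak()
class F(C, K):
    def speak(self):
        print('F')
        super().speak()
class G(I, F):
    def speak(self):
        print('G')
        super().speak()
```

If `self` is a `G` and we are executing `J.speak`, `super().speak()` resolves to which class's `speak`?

F

L[G] = G + merge(L[I], L[F], [I F])
  take I:  [I J D object] + [F C D K E object] + [I F]
  take J:  [J D object] + [F C D K E object] + [F]
  take F:  [D object] + [F C D K E object] + [F]
  take C:  [D object] + [C D K E object]
  take D:  [D object] + [D K E object]
  take K:  [object] + [K E object]
  take E:  [object] + [E object]
  take object:  [object] + [object]
MRO: G I J F C D K E object
super() in J.speak on a G instance goes to the class after J in G's MRO: F.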